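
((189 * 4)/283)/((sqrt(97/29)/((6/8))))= 1.10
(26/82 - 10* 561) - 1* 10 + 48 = -5571.68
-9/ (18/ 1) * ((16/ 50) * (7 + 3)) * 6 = -48/ 5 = -9.60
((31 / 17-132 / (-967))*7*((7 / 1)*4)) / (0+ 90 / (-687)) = -723103682 / 246585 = -2932.47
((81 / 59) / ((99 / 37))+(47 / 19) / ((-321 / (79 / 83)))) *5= 830802620 / 328534833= 2.53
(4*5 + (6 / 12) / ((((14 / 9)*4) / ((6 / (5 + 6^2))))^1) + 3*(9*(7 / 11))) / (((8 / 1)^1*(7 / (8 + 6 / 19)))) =74209519 / 13436192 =5.52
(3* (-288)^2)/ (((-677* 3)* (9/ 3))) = -40.84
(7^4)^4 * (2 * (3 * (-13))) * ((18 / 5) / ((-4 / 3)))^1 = 34994275889789853 / 5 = 6998855177957970.60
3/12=1/4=0.25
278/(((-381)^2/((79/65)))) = 21962/9435465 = 0.00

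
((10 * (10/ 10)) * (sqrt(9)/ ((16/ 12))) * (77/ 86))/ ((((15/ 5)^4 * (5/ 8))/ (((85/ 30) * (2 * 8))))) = 20944/ 1161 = 18.04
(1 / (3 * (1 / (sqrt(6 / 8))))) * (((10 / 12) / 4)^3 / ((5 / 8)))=25 * sqrt(3) / 10368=0.00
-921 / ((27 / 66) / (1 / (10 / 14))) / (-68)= 23639 / 510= 46.35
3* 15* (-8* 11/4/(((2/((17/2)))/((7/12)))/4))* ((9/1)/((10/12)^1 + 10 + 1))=-530145/71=-7466.83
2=2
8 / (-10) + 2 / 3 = -2 / 15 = -0.13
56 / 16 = 7 / 2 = 3.50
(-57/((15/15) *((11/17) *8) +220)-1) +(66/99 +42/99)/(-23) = -38169/29348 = -1.30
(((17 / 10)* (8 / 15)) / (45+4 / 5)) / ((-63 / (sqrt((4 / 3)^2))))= -272 / 649215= -0.00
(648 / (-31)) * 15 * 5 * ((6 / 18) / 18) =-900 / 31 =-29.03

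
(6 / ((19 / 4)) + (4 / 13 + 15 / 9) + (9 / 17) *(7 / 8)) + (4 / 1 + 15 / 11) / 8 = 4.37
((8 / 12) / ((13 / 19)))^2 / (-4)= -361 / 1521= -0.24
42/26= 21/13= 1.62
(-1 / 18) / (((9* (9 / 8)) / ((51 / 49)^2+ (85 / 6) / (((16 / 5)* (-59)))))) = -13711639 / 2478465864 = -0.01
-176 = -176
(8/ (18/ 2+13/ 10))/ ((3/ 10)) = 800/ 309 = 2.59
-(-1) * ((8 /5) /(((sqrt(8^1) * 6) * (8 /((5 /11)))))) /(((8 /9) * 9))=sqrt(2) /2112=0.00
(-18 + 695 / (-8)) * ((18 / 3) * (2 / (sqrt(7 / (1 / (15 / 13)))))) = -839 * sqrt(1365) / 70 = -442.82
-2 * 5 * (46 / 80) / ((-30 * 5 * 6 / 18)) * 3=69 / 200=0.34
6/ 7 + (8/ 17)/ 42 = 310/ 357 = 0.87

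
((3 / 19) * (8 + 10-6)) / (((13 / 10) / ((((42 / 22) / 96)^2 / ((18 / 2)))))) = 245 / 3825536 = 0.00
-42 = -42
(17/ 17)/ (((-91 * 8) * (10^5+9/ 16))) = -2/ 145600819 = -0.00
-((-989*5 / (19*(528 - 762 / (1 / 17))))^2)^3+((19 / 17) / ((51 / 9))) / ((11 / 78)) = 769979494828853068742817593688842101 / 550554389160749296767574947881913024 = 1.40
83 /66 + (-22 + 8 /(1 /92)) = 715.26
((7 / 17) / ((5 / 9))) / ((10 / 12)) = 378 / 425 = 0.89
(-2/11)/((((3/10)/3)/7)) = -140/11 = -12.73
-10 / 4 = -2.50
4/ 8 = 1/ 2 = 0.50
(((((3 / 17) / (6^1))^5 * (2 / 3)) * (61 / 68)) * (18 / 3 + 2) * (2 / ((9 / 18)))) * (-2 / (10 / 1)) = -61 / 724127070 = -0.00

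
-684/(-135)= 76/15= 5.07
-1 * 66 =-66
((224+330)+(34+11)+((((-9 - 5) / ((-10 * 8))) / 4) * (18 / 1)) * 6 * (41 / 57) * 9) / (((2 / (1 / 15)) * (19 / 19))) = 478487 / 22800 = 20.99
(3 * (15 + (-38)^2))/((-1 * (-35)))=4377/35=125.06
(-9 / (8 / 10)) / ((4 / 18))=-50.62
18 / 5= 3.60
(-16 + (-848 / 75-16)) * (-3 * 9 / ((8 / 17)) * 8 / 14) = 35496 / 25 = 1419.84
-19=-19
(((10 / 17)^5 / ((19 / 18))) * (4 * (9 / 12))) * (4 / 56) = 2700000 / 188840981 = 0.01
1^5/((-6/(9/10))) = -3/20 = -0.15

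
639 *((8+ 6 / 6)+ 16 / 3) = 9159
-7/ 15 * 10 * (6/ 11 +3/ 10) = -217/ 55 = -3.95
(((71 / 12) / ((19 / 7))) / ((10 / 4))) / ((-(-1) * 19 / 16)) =3976 / 5415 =0.73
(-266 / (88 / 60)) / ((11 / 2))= -32.98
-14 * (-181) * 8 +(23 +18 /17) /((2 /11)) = 693747 /34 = 20404.32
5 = 5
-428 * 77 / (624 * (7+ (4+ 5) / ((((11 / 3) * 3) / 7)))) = -12947 / 3120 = -4.15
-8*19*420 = -63840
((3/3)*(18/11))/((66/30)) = 90/121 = 0.74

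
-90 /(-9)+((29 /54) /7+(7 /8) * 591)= 797129 /1512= 527.20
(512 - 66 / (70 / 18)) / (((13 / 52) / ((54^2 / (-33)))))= -67363488 / 385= -174970.10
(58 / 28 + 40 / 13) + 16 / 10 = 6141 / 910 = 6.75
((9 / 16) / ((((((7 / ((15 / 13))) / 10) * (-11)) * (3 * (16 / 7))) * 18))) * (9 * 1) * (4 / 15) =-0.00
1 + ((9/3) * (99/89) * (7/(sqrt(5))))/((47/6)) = 1 + 12474 * sqrt(5)/20915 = 2.33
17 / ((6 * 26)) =17 / 156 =0.11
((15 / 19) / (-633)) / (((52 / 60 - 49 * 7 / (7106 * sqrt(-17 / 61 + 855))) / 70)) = -9457009576014000 / 93879843686317537 - 10102207500 * sqrt(3180418) / 93879843686317537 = -0.10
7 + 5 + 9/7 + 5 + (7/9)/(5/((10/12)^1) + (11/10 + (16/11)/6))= 935822/50883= 18.39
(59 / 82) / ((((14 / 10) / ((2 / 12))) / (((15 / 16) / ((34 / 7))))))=1475 / 89216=0.02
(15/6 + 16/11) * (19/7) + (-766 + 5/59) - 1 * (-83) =-6107441/9086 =-672.18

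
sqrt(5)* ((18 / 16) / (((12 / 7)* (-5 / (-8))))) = 21* sqrt(5) / 20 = 2.35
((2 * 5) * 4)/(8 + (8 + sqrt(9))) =40/19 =2.11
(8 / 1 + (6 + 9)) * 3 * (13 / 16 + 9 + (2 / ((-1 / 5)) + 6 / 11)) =4347 / 176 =24.70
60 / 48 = 5 / 4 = 1.25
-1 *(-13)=13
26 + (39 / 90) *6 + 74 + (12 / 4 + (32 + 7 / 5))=139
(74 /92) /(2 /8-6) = -74 /529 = -0.14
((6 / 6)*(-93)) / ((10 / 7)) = -651 / 10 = -65.10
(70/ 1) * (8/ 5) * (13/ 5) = 1456/ 5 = 291.20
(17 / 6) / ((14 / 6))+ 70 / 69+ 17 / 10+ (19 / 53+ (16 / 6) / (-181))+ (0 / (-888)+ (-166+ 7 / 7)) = -1241196142 / 7722365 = -160.73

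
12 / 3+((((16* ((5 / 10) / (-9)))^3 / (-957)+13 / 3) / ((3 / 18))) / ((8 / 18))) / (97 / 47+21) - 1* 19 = -698171555 / 56018952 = -12.46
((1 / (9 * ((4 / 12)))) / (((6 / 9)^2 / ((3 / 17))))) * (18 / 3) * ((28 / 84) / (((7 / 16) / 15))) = 1080 / 119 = 9.08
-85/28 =-3.04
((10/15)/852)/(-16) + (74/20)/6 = 63043/102240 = 0.62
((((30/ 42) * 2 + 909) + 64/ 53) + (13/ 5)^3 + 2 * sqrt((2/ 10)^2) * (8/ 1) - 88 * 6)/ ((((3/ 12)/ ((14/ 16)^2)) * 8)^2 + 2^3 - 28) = -1608207979/ 52397125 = -30.69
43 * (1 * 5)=215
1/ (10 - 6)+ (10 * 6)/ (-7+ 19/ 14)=-3281/ 316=-10.38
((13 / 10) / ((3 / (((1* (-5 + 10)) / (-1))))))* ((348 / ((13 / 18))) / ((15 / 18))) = -6264 / 5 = -1252.80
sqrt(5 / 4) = sqrt(5) / 2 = 1.12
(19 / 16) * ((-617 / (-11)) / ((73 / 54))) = 316521 / 6424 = 49.27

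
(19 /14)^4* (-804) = -26194521 /9604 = -2727.46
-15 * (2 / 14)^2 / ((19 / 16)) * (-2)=480 / 931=0.52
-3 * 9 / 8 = -27 / 8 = -3.38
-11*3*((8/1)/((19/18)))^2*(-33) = 22581504/361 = 62552.64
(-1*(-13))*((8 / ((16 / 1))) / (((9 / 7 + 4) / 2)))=91 / 37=2.46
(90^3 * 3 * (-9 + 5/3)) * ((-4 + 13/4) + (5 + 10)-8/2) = -164389500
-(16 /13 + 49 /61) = -1613 /793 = -2.03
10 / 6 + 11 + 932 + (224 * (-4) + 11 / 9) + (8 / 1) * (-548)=-39007 / 9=-4334.11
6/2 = 3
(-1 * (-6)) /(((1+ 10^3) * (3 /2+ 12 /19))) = 0.00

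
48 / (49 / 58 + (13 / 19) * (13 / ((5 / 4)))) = 88160 / 14621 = 6.03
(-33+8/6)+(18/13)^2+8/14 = -103553/3549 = -29.18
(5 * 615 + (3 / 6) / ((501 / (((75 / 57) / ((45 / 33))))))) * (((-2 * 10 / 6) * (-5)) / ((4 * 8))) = 4390640125 / 2741472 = 1601.56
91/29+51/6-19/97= 64373/5626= 11.44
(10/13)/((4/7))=35/26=1.35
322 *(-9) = -2898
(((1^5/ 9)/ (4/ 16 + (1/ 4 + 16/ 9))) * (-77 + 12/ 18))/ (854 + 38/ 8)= -8/ 1845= -0.00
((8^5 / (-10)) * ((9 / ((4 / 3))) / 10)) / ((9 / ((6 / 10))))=-18432 / 125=-147.46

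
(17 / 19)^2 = 289 / 361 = 0.80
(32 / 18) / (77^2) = 16 / 53361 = 0.00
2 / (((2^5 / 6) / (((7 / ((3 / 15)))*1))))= 105 / 8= 13.12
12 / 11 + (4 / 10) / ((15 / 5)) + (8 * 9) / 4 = 3172 / 165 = 19.22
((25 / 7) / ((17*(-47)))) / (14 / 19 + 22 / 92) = -21850 / 4770829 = -0.00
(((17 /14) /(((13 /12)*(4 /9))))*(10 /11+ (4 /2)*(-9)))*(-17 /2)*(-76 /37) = -27872316 /37037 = -752.55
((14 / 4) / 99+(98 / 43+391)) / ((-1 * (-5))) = 3348679 / 42570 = 78.66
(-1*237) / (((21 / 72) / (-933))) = 5306904 / 7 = 758129.14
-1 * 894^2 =-799236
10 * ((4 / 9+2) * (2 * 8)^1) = 3520 / 9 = 391.11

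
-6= -6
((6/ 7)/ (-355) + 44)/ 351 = 109334/ 872235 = 0.13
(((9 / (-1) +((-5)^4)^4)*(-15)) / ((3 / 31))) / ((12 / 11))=-65040588375070 / 3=-21680196125023.33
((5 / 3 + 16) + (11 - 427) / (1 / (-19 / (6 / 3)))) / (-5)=-793.93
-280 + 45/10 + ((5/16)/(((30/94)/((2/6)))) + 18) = -37033/144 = -257.17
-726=-726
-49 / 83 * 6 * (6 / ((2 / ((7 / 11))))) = -6174 / 913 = -6.76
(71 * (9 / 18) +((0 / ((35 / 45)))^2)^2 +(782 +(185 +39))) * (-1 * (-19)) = 39577 / 2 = 19788.50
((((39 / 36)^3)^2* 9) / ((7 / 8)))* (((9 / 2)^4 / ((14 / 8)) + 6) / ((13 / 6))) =832810199 / 451584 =1844.20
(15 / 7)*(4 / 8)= 15 / 14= 1.07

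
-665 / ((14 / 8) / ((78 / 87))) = -9880 / 29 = -340.69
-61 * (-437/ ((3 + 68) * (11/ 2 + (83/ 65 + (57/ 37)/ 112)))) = 7180329520/ 129868727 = 55.29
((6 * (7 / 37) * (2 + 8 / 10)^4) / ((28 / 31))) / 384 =74431 / 370000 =0.20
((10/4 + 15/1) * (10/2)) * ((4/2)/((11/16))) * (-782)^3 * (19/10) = -2544086605760/11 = -231280600523.64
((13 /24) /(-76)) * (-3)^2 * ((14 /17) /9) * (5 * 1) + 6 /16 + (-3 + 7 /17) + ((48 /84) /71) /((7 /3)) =-120775303 /53938416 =-2.24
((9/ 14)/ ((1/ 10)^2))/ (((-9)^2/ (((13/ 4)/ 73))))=325/ 9198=0.04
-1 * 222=-222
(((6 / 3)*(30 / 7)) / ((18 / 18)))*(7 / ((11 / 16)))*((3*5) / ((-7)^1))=-14400 / 77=-187.01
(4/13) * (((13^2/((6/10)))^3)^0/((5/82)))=328/65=5.05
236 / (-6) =-118 / 3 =-39.33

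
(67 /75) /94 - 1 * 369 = -368.99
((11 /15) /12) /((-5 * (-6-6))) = 11 /10800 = 0.00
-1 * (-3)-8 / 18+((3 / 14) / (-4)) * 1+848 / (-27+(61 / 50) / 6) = -118080421 / 4051656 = -29.14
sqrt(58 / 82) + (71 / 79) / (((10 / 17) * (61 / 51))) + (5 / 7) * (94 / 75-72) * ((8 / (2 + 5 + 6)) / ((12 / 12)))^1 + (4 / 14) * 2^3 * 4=-272026523 / 13155870 + sqrt(1189) / 41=-19.84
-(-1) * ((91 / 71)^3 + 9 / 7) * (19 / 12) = 40356931 / 7516131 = 5.37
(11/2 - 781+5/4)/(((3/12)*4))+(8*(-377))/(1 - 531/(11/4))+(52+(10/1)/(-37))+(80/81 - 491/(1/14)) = -192002018797/25330644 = -7579.83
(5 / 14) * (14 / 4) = 5 / 4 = 1.25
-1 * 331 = -331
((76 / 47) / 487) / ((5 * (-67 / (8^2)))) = -4864 / 7667815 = -0.00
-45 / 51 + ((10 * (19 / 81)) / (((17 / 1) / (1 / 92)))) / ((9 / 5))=-502535 / 570078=-0.88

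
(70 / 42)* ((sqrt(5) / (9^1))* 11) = 4.55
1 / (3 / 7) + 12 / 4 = 16 / 3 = 5.33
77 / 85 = 0.91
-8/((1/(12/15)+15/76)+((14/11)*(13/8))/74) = -494912/91269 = -5.42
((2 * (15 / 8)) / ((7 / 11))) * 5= 825 / 28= 29.46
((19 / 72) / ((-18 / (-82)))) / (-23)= -779 / 14904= -0.05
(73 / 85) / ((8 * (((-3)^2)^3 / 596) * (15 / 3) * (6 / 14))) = 76139 / 1858950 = 0.04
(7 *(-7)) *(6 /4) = -147 /2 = -73.50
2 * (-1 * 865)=-1730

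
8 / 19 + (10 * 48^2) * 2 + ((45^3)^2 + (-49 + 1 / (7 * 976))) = 1077901183496723 / 129808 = 8303811656.42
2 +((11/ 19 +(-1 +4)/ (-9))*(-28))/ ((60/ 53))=-3484/ 855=-4.07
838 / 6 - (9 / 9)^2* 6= 401 / 3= 133.67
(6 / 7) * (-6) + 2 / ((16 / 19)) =-155 / 56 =-2.77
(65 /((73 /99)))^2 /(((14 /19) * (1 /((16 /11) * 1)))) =572200200 /37303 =15339.25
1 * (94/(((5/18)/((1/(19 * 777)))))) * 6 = 3384/24605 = 0.14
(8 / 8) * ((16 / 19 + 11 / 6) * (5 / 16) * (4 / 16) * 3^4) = 41175 / 2432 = 16.93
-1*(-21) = 21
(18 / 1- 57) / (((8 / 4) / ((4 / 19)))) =-78 / 19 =-4.11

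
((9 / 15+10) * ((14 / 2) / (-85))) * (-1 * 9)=3339 / 425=7.86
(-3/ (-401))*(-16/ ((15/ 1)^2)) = -16/ 30075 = -0.00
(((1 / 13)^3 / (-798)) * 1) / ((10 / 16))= -4 / 4383015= -0.00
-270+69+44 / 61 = -12217 / 61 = -200.28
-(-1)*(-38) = -38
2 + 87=89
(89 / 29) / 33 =89 / 957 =0.09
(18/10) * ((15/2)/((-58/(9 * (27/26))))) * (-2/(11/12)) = 19683/4147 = 4.75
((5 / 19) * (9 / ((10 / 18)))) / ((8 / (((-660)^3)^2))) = 836871243912000000 / 19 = 44045854942736842.11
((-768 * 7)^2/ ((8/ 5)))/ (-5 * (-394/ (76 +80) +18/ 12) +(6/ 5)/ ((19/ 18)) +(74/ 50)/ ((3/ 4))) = 13942656000/ 6359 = 2192586.26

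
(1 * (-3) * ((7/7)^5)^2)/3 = -1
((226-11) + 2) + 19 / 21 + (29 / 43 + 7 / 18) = 1186369 / 5418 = 218.97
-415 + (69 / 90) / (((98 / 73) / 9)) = -401663 / 980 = -409.86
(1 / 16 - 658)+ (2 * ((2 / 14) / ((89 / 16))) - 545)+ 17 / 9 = -1201.00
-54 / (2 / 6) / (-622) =81 / 311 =0.26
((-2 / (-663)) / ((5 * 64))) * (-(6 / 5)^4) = -27 / 1381250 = -0.00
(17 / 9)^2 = 289 / 81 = 3.57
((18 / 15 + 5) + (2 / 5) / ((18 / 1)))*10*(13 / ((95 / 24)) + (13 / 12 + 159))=5214692 / 513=10165.09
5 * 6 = 30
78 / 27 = 26 / 9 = 2.89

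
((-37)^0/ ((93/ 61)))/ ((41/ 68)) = 4148/ 3813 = 1.09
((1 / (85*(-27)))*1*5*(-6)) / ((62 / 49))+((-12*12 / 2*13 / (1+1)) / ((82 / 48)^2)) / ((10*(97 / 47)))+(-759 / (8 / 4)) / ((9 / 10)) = -429.43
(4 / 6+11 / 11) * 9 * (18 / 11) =270 / 11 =24.55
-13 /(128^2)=-13 /16384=-0.00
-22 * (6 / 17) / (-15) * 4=176 / 85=2.07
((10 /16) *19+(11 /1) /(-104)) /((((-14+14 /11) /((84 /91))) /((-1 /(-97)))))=-5049 /573755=-0.01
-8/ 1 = -8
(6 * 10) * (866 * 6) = 311760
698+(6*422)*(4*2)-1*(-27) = 20981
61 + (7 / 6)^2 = 2245 / 36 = 62.36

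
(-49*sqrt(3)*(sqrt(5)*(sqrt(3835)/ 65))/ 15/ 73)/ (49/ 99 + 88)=-0.00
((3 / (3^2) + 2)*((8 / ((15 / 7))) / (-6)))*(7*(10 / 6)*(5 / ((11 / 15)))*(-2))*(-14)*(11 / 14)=-68600 / 27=-2540.74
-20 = -20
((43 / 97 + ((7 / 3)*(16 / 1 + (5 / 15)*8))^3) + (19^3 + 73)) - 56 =6329173871 / 70713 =89505.10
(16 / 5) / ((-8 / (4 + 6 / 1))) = -4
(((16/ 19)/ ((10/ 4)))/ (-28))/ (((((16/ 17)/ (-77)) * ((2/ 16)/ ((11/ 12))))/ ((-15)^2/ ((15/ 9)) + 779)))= 1880098/ 285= 6596.84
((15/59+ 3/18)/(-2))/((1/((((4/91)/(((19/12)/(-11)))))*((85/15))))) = 0.36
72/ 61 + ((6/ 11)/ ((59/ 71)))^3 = 24397715664/ 16674926389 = 1.46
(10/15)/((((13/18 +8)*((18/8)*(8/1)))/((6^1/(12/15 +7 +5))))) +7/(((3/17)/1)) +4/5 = 1524859/37680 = 40.47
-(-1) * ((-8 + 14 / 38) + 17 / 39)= -7.20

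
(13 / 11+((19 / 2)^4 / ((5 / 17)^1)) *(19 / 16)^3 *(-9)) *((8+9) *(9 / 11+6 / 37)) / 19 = -537064330052229 / 1467023360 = -366091.19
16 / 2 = 8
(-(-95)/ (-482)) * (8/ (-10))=38/ 241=0.16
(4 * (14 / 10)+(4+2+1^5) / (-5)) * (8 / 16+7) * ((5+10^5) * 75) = 472523625 / 2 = 236261812.50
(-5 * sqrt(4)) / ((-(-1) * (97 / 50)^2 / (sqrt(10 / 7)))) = -25000 * sqrt(70) / 65863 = -3.18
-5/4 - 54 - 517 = -2289/4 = -572.25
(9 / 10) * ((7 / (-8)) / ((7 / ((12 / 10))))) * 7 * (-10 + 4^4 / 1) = -232.47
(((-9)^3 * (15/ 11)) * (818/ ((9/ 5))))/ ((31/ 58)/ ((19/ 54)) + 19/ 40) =-109524474000/ 483439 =-226552.83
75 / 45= 1.67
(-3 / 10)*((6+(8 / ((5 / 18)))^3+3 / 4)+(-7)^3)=-35327433 / 5000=-7065.49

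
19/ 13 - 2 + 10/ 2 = 58/ 13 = 4.46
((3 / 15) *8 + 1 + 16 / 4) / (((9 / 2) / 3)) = 22 / 5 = 4.40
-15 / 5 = -3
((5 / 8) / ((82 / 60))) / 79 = 75 / 12956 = 0.01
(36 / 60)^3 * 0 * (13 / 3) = 0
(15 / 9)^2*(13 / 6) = 325 / 54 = 6.02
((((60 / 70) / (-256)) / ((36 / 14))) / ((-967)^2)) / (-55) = 1 / 39498159360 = 0.00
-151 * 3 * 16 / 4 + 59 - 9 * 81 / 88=-154993 / 88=-1761.28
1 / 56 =0.02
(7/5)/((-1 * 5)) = -7/25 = -0.28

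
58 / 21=2.76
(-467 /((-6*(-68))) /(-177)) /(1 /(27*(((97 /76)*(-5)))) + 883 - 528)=679485 /37300759576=0.00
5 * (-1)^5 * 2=-10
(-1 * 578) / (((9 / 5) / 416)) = -1202240 / 9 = -133582.22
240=240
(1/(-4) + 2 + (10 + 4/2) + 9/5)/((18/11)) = 3421/360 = 9.50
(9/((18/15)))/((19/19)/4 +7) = 30/29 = 1.03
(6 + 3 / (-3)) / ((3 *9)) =5 / 27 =0.19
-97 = -97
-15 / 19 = -0.79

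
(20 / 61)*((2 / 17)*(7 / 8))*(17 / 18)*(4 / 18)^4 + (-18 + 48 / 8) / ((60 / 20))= -14407676 / 3601989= -4.00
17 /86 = 0.20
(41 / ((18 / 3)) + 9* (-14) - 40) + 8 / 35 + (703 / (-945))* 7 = -62047 / 378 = -164.15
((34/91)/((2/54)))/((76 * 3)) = 153/3458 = 0.04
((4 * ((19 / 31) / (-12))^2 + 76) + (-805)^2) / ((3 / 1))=22421702557 / 103788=216033.67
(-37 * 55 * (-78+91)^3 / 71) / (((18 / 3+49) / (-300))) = 24386700 / 71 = 343474.65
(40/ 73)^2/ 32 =50/ 5329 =0.01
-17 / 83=-0.20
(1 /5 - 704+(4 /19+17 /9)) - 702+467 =-800879 /855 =-936.70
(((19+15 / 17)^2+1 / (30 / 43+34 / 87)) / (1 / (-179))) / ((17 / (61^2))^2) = -1155637668552769463 / 340097512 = -3397959784.41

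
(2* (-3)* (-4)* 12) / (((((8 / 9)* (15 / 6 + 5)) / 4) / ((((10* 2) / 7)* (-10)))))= -34560 / 7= -4937.14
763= 763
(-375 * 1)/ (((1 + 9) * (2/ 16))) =-300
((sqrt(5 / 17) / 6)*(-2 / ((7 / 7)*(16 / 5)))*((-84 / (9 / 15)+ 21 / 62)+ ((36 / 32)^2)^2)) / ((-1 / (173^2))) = -233425.21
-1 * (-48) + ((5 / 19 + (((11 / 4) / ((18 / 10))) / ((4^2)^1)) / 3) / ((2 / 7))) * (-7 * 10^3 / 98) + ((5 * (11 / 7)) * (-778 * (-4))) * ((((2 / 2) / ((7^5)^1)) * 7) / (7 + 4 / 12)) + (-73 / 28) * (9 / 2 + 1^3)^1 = -10676708915 / 275903712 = -38.70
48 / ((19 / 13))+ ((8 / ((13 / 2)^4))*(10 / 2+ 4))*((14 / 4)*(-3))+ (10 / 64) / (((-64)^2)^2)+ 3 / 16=9499387779180239 / 291337832235008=32.61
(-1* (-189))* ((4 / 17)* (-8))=-6048 / 17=-355.76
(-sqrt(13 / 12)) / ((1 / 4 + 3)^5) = -0.00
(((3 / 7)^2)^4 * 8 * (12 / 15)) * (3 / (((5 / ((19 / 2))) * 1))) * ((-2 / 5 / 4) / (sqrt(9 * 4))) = -498636 / 720600125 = -0.00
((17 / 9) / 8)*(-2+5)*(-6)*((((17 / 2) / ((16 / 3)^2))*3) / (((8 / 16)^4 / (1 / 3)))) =-2601 / 128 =-20.32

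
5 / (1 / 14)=70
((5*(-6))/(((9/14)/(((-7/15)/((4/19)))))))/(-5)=-931/45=-20.69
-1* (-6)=6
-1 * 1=-1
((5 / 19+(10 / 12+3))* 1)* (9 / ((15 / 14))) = 3269 / 95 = 34.41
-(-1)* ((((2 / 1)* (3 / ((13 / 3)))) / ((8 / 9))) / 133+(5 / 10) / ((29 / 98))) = 341233 / 200564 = 1.70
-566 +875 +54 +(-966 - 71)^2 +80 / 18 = 9681628 / 9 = 1075736.44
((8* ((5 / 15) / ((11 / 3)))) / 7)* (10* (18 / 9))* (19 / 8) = 4.94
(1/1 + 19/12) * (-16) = -124/3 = -41.33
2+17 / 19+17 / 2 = 433 / 38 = 11.39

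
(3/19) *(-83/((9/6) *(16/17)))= -9.28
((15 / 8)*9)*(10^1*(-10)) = -3375 / 2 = -1687.50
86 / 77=1.12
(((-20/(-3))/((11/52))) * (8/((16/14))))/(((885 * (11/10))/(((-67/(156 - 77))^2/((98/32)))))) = 149393920/2806933437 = 0.05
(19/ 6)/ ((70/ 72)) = 114/ 35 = 3.26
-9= -9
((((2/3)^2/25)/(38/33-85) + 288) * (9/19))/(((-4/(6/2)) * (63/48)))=-717205872/9200275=-77.95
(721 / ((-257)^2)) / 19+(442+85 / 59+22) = 34461702730 / 74040929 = 465.44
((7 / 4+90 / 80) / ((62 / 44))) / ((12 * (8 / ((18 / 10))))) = 759 / 19840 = 0.04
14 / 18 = 7 / 9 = 0.78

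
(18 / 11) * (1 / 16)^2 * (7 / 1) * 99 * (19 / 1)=10773 / 128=84.16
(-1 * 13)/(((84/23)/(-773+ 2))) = 76843/28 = 2744.39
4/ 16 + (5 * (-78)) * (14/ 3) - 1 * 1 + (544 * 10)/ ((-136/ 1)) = -7443/ 4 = -1860.75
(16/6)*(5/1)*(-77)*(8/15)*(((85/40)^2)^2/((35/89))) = -81767059/2880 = -28391.34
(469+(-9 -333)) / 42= 127 / 42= 3.02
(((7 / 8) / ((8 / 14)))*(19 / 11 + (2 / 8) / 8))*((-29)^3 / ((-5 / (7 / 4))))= 5178199313 / 225280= 22985.61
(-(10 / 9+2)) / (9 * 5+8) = -28 / 477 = -0.06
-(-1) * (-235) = -235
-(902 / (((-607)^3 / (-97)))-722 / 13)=161473110624 / 2907431059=55.54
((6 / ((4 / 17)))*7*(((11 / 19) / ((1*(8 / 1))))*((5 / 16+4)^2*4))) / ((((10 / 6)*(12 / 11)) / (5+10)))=616982751 / 77824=7927.92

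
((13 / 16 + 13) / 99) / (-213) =-221 / 337392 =-0.00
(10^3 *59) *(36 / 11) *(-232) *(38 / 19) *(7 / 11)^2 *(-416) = 20089165824000 / 1331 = 15093287621.34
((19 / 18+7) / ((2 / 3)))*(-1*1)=-145 / 12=-12.08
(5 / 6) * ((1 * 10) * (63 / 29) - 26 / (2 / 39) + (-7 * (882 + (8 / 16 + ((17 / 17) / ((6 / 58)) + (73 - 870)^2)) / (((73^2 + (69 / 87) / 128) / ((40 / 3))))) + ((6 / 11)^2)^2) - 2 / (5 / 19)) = -6724559747631145223 / 453541143921426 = -14826.79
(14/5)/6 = 0.47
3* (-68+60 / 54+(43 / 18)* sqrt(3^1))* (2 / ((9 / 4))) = -4816 / 27+172* sqrt(3) / 27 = -167.34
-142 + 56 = -86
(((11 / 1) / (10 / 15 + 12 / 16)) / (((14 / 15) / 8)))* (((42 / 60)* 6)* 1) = 4752 / 17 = 279.53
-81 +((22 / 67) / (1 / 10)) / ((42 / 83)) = -104837 / 1407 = -74.51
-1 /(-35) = 1 /35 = 0.03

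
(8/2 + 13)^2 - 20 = 269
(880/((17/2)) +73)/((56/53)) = 159053/952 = 167.07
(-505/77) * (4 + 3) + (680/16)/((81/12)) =-11765/297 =-39.61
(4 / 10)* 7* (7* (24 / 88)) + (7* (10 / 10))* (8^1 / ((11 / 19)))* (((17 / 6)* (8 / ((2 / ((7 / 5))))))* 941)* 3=238291606 / 55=4332574.65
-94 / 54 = -47 / 27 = -1.74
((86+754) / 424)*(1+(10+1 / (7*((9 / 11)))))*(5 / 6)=8800 / 477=18.45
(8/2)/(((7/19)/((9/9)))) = 76/7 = 10.86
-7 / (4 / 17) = -119 / 4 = -29.75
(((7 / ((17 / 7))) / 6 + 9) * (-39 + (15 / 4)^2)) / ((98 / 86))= -790039 / 3808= -207.47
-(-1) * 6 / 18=1 / 3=0.33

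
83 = 83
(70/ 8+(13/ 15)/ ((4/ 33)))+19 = 349/ 10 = 34.90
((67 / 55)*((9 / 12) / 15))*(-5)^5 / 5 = -1675 / 44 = -38.07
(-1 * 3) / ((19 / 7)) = -21 / 19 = -1.11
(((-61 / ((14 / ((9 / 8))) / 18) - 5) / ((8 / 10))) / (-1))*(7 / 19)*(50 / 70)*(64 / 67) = 29.30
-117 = -117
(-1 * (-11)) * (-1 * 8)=-88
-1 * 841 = -841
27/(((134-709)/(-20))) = 0.94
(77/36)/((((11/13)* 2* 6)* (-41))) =-91/17712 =-0.01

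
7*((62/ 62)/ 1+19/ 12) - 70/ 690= 4963/ 276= 17.98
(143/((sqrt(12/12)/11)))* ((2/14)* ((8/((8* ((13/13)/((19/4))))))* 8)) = 59774/7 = 8539.14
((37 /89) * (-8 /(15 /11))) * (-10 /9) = 6512 /2403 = 2.71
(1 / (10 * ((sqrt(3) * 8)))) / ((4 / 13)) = 13 * sqrt(3) / 960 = 0.02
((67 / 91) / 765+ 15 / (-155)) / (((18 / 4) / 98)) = -5789504 / 2774655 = -2.09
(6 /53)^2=36 /2809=0.01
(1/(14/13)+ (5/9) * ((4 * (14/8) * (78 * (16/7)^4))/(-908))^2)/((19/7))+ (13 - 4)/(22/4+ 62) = 27454054220113/493647304710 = 55.61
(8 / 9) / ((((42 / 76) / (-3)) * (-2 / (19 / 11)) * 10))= 1444 / 3465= 0.42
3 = 3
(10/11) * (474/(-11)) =-4740/121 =-39.17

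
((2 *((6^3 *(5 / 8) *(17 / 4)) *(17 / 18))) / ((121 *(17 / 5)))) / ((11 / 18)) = 11475 / 2662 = 4.31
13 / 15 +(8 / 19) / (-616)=0.87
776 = 776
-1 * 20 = -20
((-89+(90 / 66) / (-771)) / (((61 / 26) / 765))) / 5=-5804.08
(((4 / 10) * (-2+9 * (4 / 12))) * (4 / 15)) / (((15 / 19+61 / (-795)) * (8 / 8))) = 4028 / 26915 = 0.15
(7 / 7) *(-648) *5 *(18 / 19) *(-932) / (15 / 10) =36236160 / 19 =1907166.32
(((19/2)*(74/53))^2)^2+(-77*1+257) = 245662822261/7890481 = 31134.07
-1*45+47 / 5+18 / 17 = -2936 / 85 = -34.54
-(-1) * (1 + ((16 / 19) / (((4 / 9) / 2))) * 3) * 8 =1880 / 19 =98.95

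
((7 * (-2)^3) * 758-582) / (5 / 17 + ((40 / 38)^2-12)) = 20313470 / 5003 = 4060.26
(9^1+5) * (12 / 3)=56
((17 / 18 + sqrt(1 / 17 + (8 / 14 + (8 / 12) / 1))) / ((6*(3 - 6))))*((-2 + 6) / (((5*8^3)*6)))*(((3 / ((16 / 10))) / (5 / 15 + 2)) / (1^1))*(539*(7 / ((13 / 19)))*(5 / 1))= -7315*sqrt(165291) / 8146944 - 870485 / 2875392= -0.67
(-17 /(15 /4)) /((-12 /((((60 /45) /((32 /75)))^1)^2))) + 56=34381 /576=59.69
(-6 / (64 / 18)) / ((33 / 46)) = -207 / 88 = -2.35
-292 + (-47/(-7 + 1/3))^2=-96919/400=-242.30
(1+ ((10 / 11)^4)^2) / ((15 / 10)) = 628717762 / 643076643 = 0.98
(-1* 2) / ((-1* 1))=2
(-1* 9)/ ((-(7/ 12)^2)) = 1296/ 49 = 26.45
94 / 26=3.62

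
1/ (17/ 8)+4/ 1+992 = 16940/ 17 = 996.47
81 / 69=27 / 23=1.17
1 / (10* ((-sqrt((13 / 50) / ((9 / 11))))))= -3* sqrt(286) / 286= -0.18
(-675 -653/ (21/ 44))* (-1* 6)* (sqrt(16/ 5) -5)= -429070/ 7+343256* sqrt(5)/ 35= -39365.89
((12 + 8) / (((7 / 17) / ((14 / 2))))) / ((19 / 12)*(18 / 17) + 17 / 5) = 57800 / 863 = 66.98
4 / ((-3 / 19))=-76 / 3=-25.33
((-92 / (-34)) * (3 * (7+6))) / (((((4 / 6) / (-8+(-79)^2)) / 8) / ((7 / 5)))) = 939288168 / 85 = 11050449.04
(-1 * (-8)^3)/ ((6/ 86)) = 22016/ 3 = 7338.67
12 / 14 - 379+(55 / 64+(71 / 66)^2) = -183501455 / 487872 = -376.13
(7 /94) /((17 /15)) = 105 /1598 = 0.07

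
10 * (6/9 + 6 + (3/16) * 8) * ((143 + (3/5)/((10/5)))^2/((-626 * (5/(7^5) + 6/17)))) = -28749320355959/3790818120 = -7583.94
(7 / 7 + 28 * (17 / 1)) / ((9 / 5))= 265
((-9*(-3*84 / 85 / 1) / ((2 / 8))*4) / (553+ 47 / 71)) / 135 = 47712 / 8353375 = 0.01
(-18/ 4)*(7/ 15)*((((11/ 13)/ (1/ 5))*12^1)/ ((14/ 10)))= -990/ 13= -76.15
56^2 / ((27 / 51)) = 53312 / 9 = 5923.56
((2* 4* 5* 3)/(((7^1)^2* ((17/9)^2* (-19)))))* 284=-2760480/269059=-10.26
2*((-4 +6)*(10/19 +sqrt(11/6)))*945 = 37800/19 +630*sqrt(66) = 7107.62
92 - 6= 86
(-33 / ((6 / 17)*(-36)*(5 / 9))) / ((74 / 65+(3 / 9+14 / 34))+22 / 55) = 123981 / 60560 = 2.05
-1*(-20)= 20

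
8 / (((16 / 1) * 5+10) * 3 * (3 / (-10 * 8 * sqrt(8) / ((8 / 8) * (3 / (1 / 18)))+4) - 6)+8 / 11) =-1016751824 / 307027217831+423403200 * sqrt(2) / 307027217831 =-0.00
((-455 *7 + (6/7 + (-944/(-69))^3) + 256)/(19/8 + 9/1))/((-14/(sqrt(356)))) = 6758578280 *sqrt(89)/1464821631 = 43.53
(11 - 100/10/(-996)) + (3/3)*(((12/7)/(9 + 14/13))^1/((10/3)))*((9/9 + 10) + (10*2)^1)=28752047/2283330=12.59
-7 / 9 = -0.78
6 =6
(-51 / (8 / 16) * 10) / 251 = -1020 / 251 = -4.06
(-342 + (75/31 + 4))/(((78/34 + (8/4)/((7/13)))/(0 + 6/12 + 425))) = -1053501407/44330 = -23764.98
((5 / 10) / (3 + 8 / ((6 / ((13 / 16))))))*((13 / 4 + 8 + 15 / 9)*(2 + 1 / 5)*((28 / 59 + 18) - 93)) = -1499377 / 5782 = -259.32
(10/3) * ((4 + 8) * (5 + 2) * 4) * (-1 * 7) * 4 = -31360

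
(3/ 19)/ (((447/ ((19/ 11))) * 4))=1/ 6556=0.00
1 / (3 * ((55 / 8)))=8 / 165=0.05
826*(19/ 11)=15694/ 11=1426.73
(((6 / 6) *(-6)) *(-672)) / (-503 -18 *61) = -4032 / 1601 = -2.52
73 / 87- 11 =-884 / 87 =-10.16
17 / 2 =8.50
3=3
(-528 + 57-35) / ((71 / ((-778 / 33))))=35788 / 213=168.02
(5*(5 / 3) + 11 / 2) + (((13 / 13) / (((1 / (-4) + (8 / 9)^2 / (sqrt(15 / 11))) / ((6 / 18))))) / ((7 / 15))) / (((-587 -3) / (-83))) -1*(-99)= 3442176*sqrt(165) / 257084653 + 174144331421 / 1542507918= 113.07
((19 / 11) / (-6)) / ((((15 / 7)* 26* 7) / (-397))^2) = -0.30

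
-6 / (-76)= 3 / 38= 0.08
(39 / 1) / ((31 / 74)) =2886 / 31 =93.10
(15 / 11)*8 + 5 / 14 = 1735 / 154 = 11.27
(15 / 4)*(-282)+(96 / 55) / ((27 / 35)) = -208937 / 198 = -1055.24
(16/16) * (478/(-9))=-478/9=-53.11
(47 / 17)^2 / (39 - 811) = -2209 / 223108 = -0.01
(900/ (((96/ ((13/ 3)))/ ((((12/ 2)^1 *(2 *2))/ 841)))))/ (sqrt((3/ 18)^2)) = 5850/ 841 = 6.96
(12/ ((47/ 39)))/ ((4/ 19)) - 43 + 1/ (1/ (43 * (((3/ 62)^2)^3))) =11473649061277/ 2669611072448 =4.30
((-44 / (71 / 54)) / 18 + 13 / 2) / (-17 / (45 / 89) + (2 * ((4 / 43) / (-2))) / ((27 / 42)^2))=-11476485 / 83702042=-0.14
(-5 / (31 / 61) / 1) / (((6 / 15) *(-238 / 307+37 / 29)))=-49.13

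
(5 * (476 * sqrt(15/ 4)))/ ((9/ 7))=3584.66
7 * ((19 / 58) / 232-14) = -1318555 / 13456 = -97.99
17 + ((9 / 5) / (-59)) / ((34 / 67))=169907 / 10030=16.94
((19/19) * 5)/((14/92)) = 230/7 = 32.86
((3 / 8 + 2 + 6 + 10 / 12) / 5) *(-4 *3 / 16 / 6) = -221 / 960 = -0.23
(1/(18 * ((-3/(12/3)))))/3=-0.02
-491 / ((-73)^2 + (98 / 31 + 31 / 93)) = -45663 / 495922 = -0.09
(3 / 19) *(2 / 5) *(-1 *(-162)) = 972 / 95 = 10.23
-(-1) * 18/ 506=9/ 253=0.04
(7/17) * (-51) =-21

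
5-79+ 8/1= -66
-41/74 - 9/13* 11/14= -3697/3367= -1.10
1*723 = 723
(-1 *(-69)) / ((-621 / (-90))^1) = 10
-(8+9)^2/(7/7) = -289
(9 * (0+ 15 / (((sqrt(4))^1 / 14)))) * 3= 2835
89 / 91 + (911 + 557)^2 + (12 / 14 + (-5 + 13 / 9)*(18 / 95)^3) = 168137538176649 / 78021125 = 2155025.81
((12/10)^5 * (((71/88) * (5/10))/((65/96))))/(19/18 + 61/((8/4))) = 104976/2234375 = 0.05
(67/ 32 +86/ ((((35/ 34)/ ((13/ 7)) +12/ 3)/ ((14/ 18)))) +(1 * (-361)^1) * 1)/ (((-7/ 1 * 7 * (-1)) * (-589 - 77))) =199559057/ 18919365696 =0.01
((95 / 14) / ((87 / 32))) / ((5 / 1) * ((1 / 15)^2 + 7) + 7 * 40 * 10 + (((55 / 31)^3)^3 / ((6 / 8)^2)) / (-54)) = 1017264462631816725 / 1153147066379570037286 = 0.00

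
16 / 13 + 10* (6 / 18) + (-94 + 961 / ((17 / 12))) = 390452 / 663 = 588.92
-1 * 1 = -1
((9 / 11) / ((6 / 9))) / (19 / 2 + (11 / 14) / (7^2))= 3087 / 23936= 0.13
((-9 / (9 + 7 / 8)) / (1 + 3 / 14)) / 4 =-252 / 1343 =-0.19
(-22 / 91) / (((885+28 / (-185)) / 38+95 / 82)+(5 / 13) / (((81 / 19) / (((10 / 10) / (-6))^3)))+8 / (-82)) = -55471592880 / 5586217417501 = -0.01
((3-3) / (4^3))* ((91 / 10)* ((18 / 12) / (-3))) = 0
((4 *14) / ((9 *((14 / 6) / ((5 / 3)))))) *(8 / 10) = 32 / 9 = 3.56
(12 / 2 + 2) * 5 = 40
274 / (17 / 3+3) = 411 / 13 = 31.62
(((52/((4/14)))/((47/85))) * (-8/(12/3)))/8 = -82.29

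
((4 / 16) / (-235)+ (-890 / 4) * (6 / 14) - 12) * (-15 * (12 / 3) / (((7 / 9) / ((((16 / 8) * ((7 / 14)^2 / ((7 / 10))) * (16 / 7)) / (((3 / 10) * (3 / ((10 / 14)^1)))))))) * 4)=33908016000 / 789929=42925.40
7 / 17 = 0.41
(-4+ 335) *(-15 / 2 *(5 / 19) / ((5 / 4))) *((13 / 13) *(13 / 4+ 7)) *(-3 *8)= 2442780 / 19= 128567.37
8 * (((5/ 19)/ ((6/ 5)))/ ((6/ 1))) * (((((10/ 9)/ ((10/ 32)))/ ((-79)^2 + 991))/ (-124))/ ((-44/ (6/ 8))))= 25/ 1265115456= 0.00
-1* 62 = -62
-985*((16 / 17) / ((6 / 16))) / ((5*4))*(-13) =81952 / 51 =1606.90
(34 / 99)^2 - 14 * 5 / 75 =-39958 / 49005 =-0.82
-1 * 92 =-92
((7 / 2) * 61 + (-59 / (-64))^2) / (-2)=-877977 / 8192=-107.17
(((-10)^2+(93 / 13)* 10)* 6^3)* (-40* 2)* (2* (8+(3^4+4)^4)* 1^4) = -4023040144550400 / 13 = -309464626503876.92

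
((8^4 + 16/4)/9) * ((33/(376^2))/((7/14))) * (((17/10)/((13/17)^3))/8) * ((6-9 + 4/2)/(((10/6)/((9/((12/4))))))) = -113003913/621206144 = -0.18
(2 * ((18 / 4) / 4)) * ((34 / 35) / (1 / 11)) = 1683 / 70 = 24.04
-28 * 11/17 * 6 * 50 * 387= -2103458.82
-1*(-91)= 91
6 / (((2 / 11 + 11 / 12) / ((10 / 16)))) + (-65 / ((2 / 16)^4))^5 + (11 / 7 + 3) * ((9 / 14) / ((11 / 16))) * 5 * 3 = -20909964049644856954742373344399 / 15631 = -1337724013156218857062400000.00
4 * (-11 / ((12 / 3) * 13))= -11 / 13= -0.85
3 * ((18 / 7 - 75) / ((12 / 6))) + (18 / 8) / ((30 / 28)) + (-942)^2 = 887257.46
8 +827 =835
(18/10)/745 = 9/3725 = 0.00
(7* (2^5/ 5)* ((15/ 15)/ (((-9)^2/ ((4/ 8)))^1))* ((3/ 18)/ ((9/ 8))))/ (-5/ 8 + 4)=3584/ 295245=0.01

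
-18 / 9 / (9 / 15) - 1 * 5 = -8.33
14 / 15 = 0.93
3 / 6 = 0.50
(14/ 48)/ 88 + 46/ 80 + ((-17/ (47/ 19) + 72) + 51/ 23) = 775369667/ 11415360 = 67.92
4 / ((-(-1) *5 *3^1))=0.27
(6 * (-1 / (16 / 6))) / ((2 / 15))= -16.88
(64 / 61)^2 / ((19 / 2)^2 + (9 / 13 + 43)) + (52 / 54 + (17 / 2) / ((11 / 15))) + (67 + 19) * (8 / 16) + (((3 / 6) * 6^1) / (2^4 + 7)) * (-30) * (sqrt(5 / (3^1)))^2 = 17363954684609 / 354074843430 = 49.04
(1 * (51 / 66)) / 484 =17 / 10648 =0.00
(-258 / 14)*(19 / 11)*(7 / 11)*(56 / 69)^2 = -2562112 / 192027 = -13.34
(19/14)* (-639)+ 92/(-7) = -12325/14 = -880.36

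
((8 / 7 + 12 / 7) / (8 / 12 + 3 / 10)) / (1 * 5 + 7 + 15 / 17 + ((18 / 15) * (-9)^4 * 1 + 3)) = 4250 / 11343843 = 0.00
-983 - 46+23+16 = -990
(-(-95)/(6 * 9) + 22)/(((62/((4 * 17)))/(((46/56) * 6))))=501653/3906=128.43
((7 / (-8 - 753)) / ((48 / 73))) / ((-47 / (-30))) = -2555 / 286136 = -0.01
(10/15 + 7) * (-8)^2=1472/3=490.67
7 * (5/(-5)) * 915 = -6405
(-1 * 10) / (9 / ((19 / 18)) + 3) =-190 / 219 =-0.87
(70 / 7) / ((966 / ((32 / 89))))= 160 / 42987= 0.00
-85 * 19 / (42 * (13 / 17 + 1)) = -5491 / 252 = -21.79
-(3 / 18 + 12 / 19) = -91 / 114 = -0.80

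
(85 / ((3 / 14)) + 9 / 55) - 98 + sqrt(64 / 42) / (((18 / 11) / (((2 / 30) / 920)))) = 11 * sqrt(42) / 1304100 + 49307 / 165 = 298.83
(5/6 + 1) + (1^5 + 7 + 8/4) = 71/6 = 11.83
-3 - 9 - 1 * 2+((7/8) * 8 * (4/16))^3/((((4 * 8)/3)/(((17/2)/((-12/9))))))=-281855/16384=-17.20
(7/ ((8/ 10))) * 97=3395/ 4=848.75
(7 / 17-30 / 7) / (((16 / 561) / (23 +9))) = -30426 / 7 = -4346.57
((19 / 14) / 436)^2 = 361 / 37258816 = 0.00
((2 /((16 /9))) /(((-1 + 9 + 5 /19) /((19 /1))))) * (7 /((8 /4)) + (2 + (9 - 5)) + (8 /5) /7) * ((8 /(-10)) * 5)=-2212569 /21980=-100.66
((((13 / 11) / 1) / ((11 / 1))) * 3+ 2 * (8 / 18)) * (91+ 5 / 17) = 2047088 / 18513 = 110.58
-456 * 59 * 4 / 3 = -35872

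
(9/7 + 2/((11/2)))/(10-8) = 127/154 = 0.82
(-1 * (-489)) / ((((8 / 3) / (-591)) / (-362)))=156926457 / 4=39231614.25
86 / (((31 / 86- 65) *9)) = -7396 / 50031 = -0.15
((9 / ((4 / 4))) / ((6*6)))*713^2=508369 / 4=127092.25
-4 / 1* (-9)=36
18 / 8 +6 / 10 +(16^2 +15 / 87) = 150233 / 580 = 259.02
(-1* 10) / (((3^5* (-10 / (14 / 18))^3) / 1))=343 / 17714700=0.00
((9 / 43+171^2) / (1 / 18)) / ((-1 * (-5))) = 22632696 / 215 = 105268.35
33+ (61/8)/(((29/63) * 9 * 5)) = 38707/1160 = 33.37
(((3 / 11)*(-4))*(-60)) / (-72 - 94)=-360 / 913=-0.39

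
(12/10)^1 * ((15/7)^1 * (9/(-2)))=-81/7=-11.57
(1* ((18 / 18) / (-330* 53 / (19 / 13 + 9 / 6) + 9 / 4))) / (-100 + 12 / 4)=28 / 16033809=0.00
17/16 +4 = 81/16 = 5.06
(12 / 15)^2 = 16 / 25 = 0.64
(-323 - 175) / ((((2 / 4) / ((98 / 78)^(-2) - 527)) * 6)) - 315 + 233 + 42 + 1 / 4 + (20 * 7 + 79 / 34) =14282589103 / 163268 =87479.41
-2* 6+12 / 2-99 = -105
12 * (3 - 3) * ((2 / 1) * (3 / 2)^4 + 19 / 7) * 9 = 0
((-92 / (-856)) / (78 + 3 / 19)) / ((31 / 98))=21413 / 4925745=0.00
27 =27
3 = 3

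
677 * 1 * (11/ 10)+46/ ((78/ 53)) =302623/ 390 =775.96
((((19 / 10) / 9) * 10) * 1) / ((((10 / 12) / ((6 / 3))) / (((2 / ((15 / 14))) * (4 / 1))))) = 37.83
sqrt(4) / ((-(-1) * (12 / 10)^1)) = 5 / 3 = 1.67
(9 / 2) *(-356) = -1602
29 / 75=0.39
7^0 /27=1 /27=0.04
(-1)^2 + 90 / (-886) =0.90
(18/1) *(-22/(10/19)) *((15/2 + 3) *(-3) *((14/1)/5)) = 1659042/25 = 66361.68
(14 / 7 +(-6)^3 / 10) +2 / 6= -289 / 15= -19.27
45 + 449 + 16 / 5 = 2486 / 5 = 497.20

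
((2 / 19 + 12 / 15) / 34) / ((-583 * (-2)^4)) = -43 / 15064720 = -0.00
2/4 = 1/2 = 0.50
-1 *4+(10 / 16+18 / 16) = -9 / 4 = -2.25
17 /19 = 0.89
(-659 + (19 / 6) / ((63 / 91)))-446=-59423 / 54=-1100.43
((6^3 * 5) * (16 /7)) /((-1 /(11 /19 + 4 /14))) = -1987200 /931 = -2134.48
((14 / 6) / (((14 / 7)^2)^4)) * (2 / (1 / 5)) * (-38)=-665 / 192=-3.46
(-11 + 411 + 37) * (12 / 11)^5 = 108739584 / 161051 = 675.19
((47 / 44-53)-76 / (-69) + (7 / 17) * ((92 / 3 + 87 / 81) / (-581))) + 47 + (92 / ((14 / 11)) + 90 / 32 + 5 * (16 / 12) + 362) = 474892321195 / 1079516592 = 439.91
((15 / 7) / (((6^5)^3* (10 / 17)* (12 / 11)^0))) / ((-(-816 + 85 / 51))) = 17 / 1786807426940928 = 0.00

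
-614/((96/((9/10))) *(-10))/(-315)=-0.00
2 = 2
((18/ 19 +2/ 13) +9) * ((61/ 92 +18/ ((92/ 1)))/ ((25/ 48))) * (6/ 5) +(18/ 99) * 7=33209782/ 1562275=21.26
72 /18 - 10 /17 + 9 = 211 /17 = 12.41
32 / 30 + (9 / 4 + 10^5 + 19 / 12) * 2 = 3000131 / 15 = 200008.73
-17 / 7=-2.43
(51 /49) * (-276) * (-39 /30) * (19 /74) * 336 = 41721264 /1295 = 32217.19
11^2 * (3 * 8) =2904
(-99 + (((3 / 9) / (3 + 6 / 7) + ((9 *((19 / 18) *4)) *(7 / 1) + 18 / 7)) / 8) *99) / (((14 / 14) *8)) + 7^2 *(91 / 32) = 2187557 / 4032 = 542.55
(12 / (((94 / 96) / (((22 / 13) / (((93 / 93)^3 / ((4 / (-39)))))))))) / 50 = -8448 / 198575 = -0.04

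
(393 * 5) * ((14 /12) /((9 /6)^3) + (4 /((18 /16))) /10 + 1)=90259 /27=3342.93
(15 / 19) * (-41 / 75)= -41 / 95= -0.43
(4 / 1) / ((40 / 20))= 2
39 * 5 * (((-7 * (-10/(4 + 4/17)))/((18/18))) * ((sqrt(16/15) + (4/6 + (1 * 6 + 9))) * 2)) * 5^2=386750 * sqrt(15)/9 + 45443125/18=2691048.76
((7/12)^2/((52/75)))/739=1225/1844544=0.00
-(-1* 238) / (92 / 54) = 3213 / 23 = 139.70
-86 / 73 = -1.18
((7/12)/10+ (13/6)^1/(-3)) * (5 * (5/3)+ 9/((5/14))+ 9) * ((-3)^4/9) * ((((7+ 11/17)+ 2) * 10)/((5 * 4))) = -3125881/2550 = -1225.84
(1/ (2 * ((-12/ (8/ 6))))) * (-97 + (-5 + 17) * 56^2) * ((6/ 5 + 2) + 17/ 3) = -998431/ 54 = -18489.46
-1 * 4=-4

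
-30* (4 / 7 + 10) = -2220 / 7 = -317.14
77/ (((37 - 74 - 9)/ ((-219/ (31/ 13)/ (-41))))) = -219219/ 58466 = -3.75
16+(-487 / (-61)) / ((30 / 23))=40481 / 1830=22.12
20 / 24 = 5 / 6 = 0.83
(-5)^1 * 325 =-1625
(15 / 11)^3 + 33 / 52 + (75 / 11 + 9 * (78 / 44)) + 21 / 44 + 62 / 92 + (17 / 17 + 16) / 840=27.11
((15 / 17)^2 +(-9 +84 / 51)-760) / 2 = -110770 / 289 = -383.29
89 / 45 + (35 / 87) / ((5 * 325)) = 167786 / 84825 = 1.98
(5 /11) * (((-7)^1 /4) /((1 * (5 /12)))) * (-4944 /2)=51912 /11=4719.27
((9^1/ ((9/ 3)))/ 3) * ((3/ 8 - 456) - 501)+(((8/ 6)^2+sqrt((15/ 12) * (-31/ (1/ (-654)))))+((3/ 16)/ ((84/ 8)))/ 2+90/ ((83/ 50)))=-75349591/ 83664+sqrt(101370)/ 2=-741.43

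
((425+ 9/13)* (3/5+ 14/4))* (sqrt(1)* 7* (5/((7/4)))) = 453788/13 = 34906.77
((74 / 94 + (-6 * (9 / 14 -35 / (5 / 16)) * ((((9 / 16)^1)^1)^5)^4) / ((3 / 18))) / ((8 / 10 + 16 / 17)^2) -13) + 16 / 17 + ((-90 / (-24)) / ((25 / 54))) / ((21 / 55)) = 698195748388835104730540587847913 / 74052190138913808908689747214336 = 9.43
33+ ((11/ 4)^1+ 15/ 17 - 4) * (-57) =3669/ 68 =53.96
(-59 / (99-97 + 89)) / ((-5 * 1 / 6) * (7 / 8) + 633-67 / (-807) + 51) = -253936 / 267645105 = -0.00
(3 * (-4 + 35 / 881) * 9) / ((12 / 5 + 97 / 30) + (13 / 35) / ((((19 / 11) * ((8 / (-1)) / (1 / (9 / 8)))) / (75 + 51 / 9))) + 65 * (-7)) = 3382829730 / 14277458689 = 0.24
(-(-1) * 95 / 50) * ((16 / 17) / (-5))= -152 / 425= -0.36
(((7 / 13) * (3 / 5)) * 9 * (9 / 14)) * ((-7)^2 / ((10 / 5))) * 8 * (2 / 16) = 45.80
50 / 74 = 25 / 37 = 0.68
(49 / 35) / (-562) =-7 / 2810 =-0.00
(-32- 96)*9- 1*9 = -1161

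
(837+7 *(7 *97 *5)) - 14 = 24588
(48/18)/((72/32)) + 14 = 410/27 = 15.19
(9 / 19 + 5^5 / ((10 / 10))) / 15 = 59384 / 285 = 208.36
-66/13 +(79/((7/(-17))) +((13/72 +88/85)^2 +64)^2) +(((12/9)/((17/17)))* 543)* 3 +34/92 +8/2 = 18400247447032111992173/2936127542100480000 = 6266.84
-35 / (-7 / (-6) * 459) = -0.07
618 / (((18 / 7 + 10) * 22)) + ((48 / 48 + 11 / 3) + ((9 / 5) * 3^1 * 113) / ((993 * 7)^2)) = 537950424701 / 77950460280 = 6.90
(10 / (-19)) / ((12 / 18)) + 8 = 137 / 19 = 7.21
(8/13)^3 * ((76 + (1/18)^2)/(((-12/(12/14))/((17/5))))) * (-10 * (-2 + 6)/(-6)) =-107168000/3737097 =-28.68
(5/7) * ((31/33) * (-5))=-775/231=-3.35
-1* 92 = -92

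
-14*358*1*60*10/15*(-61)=12229280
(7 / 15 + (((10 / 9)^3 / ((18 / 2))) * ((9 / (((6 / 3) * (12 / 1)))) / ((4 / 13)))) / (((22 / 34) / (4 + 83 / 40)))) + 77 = 1254697 / 15840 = 79.21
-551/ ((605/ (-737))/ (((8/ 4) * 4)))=5369.75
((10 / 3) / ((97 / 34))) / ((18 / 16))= 2720 / 2619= 1.04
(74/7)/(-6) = -37/21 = -1.76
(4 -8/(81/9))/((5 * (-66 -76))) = -14/3195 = -0.00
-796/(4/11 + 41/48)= -420288/643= -653.64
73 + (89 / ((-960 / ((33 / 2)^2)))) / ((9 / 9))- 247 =-255027 / 1280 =-199.24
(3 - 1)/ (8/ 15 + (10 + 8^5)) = 15/ 245839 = 0.00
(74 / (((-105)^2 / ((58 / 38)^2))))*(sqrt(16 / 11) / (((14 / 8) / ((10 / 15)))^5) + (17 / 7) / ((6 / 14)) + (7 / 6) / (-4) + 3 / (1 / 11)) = 8157134848*sqrt(11) / 178803064907775 + 9552919 / 15920100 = 0.60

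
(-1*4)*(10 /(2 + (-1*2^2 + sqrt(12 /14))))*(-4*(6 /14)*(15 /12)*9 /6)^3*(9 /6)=-1366875 /1078-1366875*sqrt(42) /15092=-1854.93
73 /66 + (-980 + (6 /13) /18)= -839869 /858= -978.87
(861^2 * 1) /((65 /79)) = 58564359 /65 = 900990.14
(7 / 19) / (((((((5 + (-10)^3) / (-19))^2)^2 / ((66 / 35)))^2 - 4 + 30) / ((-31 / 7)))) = -120704864147604 / 1176848978381833662769287121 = -0.00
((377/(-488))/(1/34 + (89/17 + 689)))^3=-263251475929/191065156031177128000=-0.00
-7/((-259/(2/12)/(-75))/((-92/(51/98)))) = 59.72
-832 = -832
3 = 3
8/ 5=1.60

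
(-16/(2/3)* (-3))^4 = 26873856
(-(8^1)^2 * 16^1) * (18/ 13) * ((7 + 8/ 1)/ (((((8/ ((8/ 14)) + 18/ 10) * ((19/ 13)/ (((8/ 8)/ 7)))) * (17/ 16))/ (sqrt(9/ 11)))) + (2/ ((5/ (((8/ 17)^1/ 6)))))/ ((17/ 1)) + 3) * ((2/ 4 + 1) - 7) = 33177600 * sqrt(11)/ 178619 + 33825792/ 1445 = 24024.90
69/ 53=1.30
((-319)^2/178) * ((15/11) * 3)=416295/178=2338.74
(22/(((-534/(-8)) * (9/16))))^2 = 1982464/5774409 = 0.34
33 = 33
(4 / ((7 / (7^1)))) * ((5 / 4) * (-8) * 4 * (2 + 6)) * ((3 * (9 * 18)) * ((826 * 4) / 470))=-205535232 / 47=-4373090.04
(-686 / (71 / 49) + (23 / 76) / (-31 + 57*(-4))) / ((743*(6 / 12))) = -661659609 / 519195026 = -1.27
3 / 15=1 / 5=0.20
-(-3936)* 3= 11808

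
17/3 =5.67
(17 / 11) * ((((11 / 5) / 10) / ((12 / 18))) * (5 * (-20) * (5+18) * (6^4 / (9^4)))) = -6256 / 27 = -231.70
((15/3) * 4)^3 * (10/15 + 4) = 112000/3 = 37333.33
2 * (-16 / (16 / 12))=-24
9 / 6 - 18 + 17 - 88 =-175 / 2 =-87.50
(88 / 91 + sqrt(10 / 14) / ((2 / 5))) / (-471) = -5 * sqrt(35) / 6594 - 88 / 42861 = -0.01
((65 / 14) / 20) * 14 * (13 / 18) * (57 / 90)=3211 / 2160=1.49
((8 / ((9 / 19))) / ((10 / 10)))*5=84.44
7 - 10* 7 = -63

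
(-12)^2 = 144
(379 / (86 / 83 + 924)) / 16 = 31457 / 1228448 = 0.03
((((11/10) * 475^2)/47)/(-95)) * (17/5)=-17765/94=-188.99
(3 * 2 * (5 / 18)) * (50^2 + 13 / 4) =50065 / 12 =4172.08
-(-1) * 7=7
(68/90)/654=17/14715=0.00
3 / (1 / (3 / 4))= 9 / 4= 2.25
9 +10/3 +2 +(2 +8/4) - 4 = 43/3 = 14.33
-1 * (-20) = 20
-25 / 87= -0.29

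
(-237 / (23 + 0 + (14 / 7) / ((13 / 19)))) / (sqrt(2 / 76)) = -3081 * sqrt(38) / 337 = -56.36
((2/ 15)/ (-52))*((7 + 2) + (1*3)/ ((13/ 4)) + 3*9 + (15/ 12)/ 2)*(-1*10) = 0.96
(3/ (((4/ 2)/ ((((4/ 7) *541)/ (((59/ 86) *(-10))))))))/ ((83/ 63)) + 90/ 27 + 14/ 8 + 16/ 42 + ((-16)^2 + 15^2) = 298336529/ 685580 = 435.16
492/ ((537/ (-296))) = -48544/ 179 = -271.20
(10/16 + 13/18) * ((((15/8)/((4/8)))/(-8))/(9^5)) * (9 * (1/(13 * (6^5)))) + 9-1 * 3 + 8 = 7131138932251/509367066624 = 14.00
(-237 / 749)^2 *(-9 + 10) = 56169 / 561001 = 0.10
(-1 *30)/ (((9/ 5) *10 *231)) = -5/ 693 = -0.01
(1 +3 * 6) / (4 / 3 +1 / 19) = 1083 / 79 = 13.71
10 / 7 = 1.43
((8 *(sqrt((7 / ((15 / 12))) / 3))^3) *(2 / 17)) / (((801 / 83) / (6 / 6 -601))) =-594944 *sqrt(105) / 40851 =-149.23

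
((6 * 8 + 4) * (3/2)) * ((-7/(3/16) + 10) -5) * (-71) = 179062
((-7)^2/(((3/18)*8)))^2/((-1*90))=-2401/160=-15.01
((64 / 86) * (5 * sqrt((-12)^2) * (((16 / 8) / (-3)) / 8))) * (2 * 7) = -2240 / 43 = -52.09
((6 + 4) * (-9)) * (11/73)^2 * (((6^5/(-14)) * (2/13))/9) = 9408960/484939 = 19.40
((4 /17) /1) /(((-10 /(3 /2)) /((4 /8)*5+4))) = -39 /170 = -0.23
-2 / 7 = -0.29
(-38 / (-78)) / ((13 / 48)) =304 / 169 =1.80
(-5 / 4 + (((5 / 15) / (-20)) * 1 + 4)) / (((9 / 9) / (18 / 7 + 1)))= 205 / 21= 9.76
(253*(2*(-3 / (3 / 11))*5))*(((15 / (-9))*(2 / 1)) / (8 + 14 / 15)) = 695750 / 67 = 10384.33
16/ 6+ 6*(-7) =-39.33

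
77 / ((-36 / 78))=-1001 / 6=-166.83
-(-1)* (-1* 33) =-33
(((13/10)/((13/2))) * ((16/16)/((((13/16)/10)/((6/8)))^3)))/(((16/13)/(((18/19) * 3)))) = 1166400/3211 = 363.25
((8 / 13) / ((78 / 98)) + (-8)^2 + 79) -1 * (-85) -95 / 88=227.69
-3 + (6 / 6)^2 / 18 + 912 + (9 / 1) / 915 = 4990769 / 5490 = 909.07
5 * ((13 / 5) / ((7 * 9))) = 13 / 63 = 0.21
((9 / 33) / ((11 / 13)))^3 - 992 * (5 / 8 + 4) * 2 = -16255784417 / 1771561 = -9175.97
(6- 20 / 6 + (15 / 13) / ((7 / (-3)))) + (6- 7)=320 / 273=1.17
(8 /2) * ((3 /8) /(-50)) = -3 /100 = -0.03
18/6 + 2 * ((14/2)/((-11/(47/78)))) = 958/429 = 2.23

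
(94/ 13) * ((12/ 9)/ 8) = 47/ 39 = 1.21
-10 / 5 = -2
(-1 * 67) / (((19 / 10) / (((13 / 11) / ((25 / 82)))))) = -142844 / 1045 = -136.69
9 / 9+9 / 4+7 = 10.25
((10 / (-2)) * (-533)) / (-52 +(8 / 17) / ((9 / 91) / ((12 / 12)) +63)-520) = -2001087 / 429496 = -4.66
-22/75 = -0.29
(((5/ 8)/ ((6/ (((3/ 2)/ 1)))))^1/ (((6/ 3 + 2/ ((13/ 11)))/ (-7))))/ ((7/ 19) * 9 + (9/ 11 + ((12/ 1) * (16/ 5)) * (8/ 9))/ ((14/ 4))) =-0.02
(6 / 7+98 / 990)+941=3263878 / 3465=941.96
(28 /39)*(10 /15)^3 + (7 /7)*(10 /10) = 1277 /1053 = 1.21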